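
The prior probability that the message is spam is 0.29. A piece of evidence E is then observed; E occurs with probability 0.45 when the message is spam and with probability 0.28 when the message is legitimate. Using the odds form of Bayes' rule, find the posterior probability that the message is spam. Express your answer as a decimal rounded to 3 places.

Prior odds = 0.29/(1−0.29) = 0.40845.
Likelihood ratio for E = 0.45/0.28 = 1.6071.
Posterior odds = prior odds × LR = 0.65644.
Posterior probability = odds/(1+odds) = 0.65644/1.6564 = 0.396.

Posterior probability ≈ 0.396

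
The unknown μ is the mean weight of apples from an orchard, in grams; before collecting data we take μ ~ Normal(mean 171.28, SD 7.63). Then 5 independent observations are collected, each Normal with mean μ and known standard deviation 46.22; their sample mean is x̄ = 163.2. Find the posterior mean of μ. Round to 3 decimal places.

Prior precision 1/τ₀² = 1/7.63² = 0.0171771; data precision n/σ² = 5/46.22² = 0.00234051.
Posterior precision = 0.0171771 + 0.00234051 = 0.0195177.
Posterior mean = (0.0171771·171.28 + 0.00234051·163.2) / 0.0195177 = 170.311.

Posterior mean ≈ 170.311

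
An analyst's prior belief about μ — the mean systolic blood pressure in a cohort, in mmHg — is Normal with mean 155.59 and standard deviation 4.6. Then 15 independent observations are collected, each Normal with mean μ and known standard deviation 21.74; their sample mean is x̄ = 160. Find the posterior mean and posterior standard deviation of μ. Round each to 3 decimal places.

Posterior mean ≈ 157.362; posterior SD ≈ 3.558

With known σ, the Normal prior is conjugate. Weight on the data is w = (n/σ²)/(n/σ² + 1/τ₀²) = 0.0317375/(0.0317375+0.0472590) = 0.40176.
Posterior mean = w·x̄ + (1−w)·μ₀ = 0.40176·160 + 0.59824·155.59 = 157.362. Posterior variance = 1/(0.0317375+0.0472590) = 12.6588, so SD = 3.558.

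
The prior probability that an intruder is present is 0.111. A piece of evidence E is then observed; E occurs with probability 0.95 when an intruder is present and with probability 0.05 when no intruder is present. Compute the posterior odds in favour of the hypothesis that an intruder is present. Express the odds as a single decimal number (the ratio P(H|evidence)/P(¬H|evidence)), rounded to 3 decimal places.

Posterior odds ≈ 2.372

Prior odds = 0.111/(1−0.111) = 0.12486. In log-odds, ln(0.12486) = -2.0806.
Add log likelihood ratio: ln(19.000) = 2.9444.
Posterior log-odds = 0.86387, so posterior odds = exp(0.86387) = 2.3723.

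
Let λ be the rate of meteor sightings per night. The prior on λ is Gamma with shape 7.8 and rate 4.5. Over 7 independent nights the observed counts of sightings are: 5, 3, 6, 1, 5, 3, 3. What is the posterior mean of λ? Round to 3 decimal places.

Posterior mean ≈ 2.939

The Poisson likelihood adds the total count to the shape and the number of exposure periods to the rate. Here ∑xᵢ = 26 and n = 7, so shape 7.8→33.8 and rate 4.5→11.5.
E[λ | data] = 33.8/11.5 = 2.939.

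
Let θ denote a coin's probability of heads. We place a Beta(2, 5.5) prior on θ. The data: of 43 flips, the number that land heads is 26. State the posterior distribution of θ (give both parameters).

Posterior: Beta(28, 22.5)

Observing 26 successes and 17 failures updates Beta(2, 5.5) by adding the success and failure counts to the two shape parameters: α = 2+26 = 28, β = 5.5+17 = 22.5.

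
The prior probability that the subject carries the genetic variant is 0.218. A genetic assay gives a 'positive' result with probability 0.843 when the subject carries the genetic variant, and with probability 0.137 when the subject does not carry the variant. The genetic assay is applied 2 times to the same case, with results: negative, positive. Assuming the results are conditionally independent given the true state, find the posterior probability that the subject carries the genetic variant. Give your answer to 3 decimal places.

Posterior P(H) ≈ 0.238

With H the event that the subject carries the genetic variant, the joint likelihood of the observed sequence is P(data|H) = 0.157·0.843 = 0.13235 and P(data|¬H) = 0.863·0.137 = 0.11823.
Bayes: P(H|data) = 0.218·0.13235 / (0.218·0.13235 + 0.782·0.11823) = 0.028853/0.12131 = 0.2378.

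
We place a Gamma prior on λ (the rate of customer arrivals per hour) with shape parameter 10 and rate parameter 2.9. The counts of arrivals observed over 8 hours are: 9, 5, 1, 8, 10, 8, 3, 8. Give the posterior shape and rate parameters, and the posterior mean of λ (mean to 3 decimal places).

The Poisson likelihood adds the total count to the shape and the number of exposure periods to the rate. Here ∑xᵢ = 52 and n = 8, so shape 10→62 and rate 2.9→10.9.
Posterior mean = shape/rate = 62/10.9 = 5.688.

Posterior: Gamma(shape=62, rate=10.9); mean ≈ 5.688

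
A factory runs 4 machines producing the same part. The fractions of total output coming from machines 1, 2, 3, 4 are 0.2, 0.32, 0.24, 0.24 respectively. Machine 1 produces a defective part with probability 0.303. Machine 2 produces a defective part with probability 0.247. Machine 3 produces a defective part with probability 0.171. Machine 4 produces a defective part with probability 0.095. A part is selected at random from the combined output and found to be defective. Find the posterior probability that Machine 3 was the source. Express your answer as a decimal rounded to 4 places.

P(defective|M1) = 0.303; P(defective|M2) = 0.247; P(defective|M3) = 0.171; P(defective|M4) = 0.095.
Prior × likelihood for each source: 0.2·0.303=0.06060, 0.32·0.247=0.07904, 0.24·0.171=0.04104, 0.24·0.095=0.02280. Summing gives P(defective) = 0.20348.
P(Machine 3 | defective) = 0.04104 / 0.20348 = 0.2017.

Posterior probability ≈ 0.2017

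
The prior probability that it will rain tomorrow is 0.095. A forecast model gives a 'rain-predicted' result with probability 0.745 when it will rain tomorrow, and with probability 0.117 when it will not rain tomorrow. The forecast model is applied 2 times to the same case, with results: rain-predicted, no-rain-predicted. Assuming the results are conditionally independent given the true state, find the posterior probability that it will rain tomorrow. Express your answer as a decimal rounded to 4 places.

Posterior P(H) ≈ 0.1618

Let H be the event that it will rain tomorrow; start with P(H) = 0.095. P('rain-predicted'|H) = 0.745, P('rain-predicted'|¬H) = 0.117.
Update on result 1 ('rain-predicted'): P(H) ← 0.745·0.0950 / (0.745·0.0950 + 0.117·0.9050) = 0.070775/0.17666 = 0.4006.
Update on result 2 ('no-rain-predicted'): P(H) ← 0.255·0.4006 / (0.255·0.4006 + 0.883·0.5994) = 0.10216/0.63141 = 0.1618.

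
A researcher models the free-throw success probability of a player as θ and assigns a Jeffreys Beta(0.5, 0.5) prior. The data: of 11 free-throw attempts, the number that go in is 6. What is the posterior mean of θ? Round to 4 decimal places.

Observing 6 successes and 5 failures updates Beta(0.5, 0.5) by adding the success and failure counts to the two shape parameters: α = 0.5+6 = 6.5, β = 0.5+5 = 5.5.
Posterior mean = α/(α+β) = 6.5/12 = 0.5417.

Posterior mean ≈ 0.5417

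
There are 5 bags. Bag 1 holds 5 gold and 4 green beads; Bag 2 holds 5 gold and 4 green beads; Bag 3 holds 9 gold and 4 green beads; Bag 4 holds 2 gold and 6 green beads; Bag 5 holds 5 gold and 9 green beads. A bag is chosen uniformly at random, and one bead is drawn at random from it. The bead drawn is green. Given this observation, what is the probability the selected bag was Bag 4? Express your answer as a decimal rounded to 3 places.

Posterior probability ≈ 0.290

Tabulate prior·likelihood by source: [1] prior 0.2, lik 0.4444, product 0.08889; [2] prior 0.2, lik 0.4444, product 0.08889; [3] prior 0.2, lik 0.3077, product 0.06154; [4] prior 0.2, lik 0.75, product 0.1500; [5] prior 0.2, lik 0.6429, product 0.1286.
Normalizing constant = 0.51789; the posterior for Bag 4 is its product over the sum, 0.1500/0.51789 = 0.290.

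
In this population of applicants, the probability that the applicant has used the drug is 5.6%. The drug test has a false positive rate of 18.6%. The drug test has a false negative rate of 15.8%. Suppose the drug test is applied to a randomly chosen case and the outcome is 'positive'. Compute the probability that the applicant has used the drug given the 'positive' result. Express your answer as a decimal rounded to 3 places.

P(H | E) ≈ 0.212

Let H be the event that the applicant has used the drug. P(H) = 0.056, so P(¬H) = 0.944. With E the 'positive' result, P(E|H) = 0.842 and P(E|¬H) = 0.186.
P(E) = 0.842·0.056 + 0.186·0.944 = 0.047152 + 0.17558 = 0.22274.
By Bayes' theorem, P(H|E) = 0.047152 / 0.22274 = 0.212.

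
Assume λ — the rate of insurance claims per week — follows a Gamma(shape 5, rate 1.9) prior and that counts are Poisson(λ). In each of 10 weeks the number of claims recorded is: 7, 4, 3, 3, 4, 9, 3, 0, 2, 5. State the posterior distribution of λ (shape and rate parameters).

The Poisson likelihood adds the total count to the shape and the number of exposure periods to the rate. Here ∑xᵢ = 40 and n = 10, so shape 5→45 and rate 1.9→11.9.

Posterior: Gamma(shape=45, rate=11.9)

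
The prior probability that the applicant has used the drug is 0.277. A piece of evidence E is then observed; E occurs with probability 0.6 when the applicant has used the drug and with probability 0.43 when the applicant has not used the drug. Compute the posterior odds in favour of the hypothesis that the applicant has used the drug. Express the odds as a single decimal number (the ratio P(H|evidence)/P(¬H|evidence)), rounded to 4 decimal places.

Posterior odds ≈ 0.5346

Prior odds = 0.277/(1−0.277) = 0.38313. In log-odds, ln(0.38313) = -0.95939.
Add log likelihood ratio: ln(1.3953) = 0.33314.
Posterior log-odds = -0.62625, so posterior odds = exp(-0.62625) = 0.53459.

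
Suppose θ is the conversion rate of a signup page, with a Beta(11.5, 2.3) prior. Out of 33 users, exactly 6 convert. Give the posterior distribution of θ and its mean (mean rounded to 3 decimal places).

Posterior: Beta(17.5, 29.3); mean ≈ 0.374

The binomial likelihood is conjugate to the Beta prior: with 6 successes and 27 failures, the posterior is Beta(11.5+6, 2.3+27) = Beta(17.5, 29.3).
Posterior mean = α/(α+β) = 17.5/46.8 = 0.374.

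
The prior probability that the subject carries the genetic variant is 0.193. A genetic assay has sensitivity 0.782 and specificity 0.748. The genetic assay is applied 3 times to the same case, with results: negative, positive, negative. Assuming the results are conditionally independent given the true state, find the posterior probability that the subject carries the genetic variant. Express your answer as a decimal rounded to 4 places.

Posterior P(H) ≈ 0.0593

Let H be the event that the subject carries the genetic variant; start with P(H) = 0.193. P('positive'|H) = 0.782, P('positive'|¬H) = 0.252.
Update on result 1 ('negative'): P(H) ← 0.218·0.1930 / (0.218·0.1930 + 0.748·0.8070) = 0.042074/0.64571 = 0.0652.
Update on result 2 ('positive'): P(H) ← 0.782·0.0652 / (0.782·0.0652 + 0.252·0.9348) = 0.050955/0.28653 = 0.1778.
Update on result 3 ('negative'): P(H) ← 0.218·0.1778 / (0.218·0.1778 + 0.748·0.8222) = 0.038767/0.65375 = 0.0593.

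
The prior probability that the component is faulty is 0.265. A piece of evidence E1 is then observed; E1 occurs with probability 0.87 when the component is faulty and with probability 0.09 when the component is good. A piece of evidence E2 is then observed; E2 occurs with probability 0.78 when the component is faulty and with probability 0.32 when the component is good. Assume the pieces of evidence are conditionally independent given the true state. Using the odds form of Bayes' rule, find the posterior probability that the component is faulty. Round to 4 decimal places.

Prior odds = 0.265/(1−0.265) = 0.36054.
Likelihood ratio for E1 = 0.87/0.09 = 9.6667.
Likelihood ratio for E2 = 0.78/0.32 = 2.4375.
Posterior odds = prior odds × LR₁ × LR₂ = 8.4953.
Posterior probability = odds/(1+odds) = 8.4953/9.4953 = 0.8947.

Posterior probability ≈ 0.8947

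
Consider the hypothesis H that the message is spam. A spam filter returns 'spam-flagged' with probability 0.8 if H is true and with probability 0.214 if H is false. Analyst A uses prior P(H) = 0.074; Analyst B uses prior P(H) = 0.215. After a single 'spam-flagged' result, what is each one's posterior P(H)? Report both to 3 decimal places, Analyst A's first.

Analyst A: 0.230; Analyst B: 0.506

P('+'|H) = 0.8, P('+'|¬H) = 0.214.
Analyst A: numerator 0.8·0.074 = 0.059200; evidence = 0.059200+0.214·0.926 = 0.25736; posterior = 0.230.
Analyst B: numerator 0.8·0.215 = 0.17200; evidence = 0.17200+0.214·0.785 = 0.33999; posterior = 0.506.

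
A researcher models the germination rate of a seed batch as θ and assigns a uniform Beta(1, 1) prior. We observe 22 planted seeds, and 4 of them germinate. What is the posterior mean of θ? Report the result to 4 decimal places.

Posterior mean ≈ 0.2083

The binomial likelihood is conjugate to the Beta prior: with 4 successes and 18 failures, the posterior is Beta(1+4, 1+18) = Beta(5, 19).
E[θ | data] = 5/(5+19) = 0.2083.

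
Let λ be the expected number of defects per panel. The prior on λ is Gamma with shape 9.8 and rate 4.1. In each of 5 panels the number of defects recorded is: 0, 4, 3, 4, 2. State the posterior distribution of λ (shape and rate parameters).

Posterior: Gamma(shape=22.8, rate=9.1)

Total count ∑xᵢ = 13 over n = 5 panels.
Gamma is conjugate to the Poisson likelihood: posterior is Gamma(shape = 9.8+13 = 22.8, rate = 4.1+5 = 9.1).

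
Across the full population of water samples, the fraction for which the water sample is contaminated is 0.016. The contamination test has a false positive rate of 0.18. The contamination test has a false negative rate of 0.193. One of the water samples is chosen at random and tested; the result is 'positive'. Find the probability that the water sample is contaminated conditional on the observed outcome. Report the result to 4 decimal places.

Let H be the event that the water sample is contaminated. P(H) = 0.016, so P(¬H) = 0.984. With E the 'positive' result, P(E|H) = 0.807 and P(E|¬H) = 0.18.
P(E) = 0.807·0.016 + 0.18·0.984 = 0.012912 + 0.17712 = 0.19003.
By Bayes' theorem, P(H|E) = 0.012912 / 0.19003 = 0.0679.

P(H | E) ≈ 0.0679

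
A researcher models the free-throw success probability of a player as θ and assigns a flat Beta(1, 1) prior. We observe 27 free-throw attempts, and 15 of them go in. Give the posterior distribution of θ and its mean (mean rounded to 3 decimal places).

The binomial likelihood is conjugate to the Beta prior: with 15 successes and 12 failures, the posterior is Beta(1+15, 1+12) = Beta(16, 13).
E[θ | data] = 16/(16+13) = 0.552.

Posterior: Beta(16, 13); mean ≈ 0.552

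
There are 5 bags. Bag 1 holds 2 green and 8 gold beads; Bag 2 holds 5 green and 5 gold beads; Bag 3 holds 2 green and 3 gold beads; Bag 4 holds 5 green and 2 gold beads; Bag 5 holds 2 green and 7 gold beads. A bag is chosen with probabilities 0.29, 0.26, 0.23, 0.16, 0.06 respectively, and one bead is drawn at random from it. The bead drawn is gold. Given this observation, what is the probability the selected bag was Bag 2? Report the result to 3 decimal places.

Tabulate prior·likelihood by source: [1] prior 0.29, lik 0.8, product 0.2320; [2] prior 0.26, lik 0.5, product 0.1300; [3] prior 0.23, lik 0.6, product 0.1380; [4] prior 0.16, lik 0.2857, product 0.04571; [5] prior 0.06, lik 0.7778, product 0.04667.
Normalizing constant = 0.59238; the posterior for Bag 2 is its product over the sum, 0.1300/0.59238 = 0.219.

Posterior probability ≈ 0.219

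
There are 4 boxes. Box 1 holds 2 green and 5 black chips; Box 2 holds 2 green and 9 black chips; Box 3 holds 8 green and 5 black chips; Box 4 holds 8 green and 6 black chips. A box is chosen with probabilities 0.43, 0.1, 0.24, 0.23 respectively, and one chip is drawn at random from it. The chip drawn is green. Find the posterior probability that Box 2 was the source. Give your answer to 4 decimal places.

Posterior probability ≈ 0.0433

P(green|Box 1) = 0.2857; P(green|Box 2) = 0.1818; P(green|Box 3) = 0.6154; P(green|Box 4) = 0.5714.
Prior × likelihood for each source: 0.43·0.2857=0.1229, 0.1·0.1818=0.01818, 0.24·0.6154=0.1477, 0.23·0.5714=0.1314. Summing gives P(green) = 0.42016.
P(Box 2 | green) = 0.01818 / 0.42016 = 0.0433.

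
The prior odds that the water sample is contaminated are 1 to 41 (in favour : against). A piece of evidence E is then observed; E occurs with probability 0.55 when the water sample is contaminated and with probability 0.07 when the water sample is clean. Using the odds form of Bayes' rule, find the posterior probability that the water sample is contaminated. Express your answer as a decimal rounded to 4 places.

Posterior probability ≈ 0.1608

Prior odds = 1/41 = 0.024390.
Likelihood ratio for E = 0.55/0.07 = 7.8571.
Posterior odds = prior odds × LR = 0.19164.
Posterior probability = odds/(1+odds) = 0.19164/1.1916 = 0.1608.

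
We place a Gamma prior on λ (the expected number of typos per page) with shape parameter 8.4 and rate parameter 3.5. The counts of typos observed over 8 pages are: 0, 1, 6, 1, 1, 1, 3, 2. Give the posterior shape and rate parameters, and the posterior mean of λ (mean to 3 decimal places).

Total count ∑xᵢ = 15 over n = 8 pages.
Gamma is conjugate to the Poisson likelihood: posterior is Gamma(shape = 8.4+15 = 23.4, rate = 3.5+8 = 11.5).
Posterior mean = shape/rate = 23.4/11.5 = 2.035.

Posterior: Gamma(shape=23.4, rate=11.5); mean ≈ 2.035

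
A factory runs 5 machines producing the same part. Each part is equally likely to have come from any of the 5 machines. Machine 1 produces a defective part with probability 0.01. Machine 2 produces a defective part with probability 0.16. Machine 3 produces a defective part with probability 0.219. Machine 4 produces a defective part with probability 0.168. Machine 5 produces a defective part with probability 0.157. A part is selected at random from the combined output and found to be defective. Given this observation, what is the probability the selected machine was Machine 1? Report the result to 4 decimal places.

Posterior probability ≈ 0.0140

Tabulate prior·likelihood by source: [1] prior 0.2, lik 0.01, product 0.002000; [2] prior 0.2, lik 0.16, product 0.03200; [3] prior 0.2, lik 0.219, product 0.04380; [4] prior 0.2, lik 0.168, product 0.03360; [5] prior 0.2, lik 0.157, product 0.03140.
Normalizing constant = 0.14280; the posterior for Machine 1 is its product over the sum, 0.002000/0.14280 = 0.0140.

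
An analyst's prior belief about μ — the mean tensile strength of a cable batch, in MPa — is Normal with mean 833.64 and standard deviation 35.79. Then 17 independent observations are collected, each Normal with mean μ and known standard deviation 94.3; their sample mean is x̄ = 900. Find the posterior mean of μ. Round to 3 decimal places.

Prior precision 1/τ₀² = 1/35.79² = 0.00078069; data precision n/σ² = 17/94.3² = 0.00191173.
Posterior precision = 0.00078069 + 0.00191173 = 0.00269241.
Posterior mean = (0.00078069·833.64 + 0.00191173·900) / 0.00269241 = 880.758.

Posterior mean ≈ 880.758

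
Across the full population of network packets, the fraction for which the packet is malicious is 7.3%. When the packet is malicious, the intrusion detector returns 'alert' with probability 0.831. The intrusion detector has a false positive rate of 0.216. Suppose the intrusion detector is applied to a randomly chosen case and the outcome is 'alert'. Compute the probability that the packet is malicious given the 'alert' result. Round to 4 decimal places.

P(H | E) ≈ 0.2325

Write H for 'the packet is malicious'. Prior odds H:¬H = 0.073/0.927 = 0.078749. For the 'alert' outcome, the likelihood ratio is 0.831/0.216 = 3.8472.
Posterior odds = 0.078749 × 3.8472 = 0.30296, so P(H|E) = 0.30296/(1+0.30296) = 0.2325.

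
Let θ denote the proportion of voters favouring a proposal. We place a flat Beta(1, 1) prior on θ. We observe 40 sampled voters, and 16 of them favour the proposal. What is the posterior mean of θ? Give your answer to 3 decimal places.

Observing 16 successes and 24 failures updates Beta(1, 1) by adding the success and failure counts to the two shape parameters: α = 1+16 = 17, β = 1+24 = 25.
E[θ | data] = 17/(17+25) = 0.405.

Posterior mean ≈ 0.405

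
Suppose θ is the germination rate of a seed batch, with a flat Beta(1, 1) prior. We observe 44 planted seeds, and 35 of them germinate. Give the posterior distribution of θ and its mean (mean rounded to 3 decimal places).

Posterior: Beta(36, 10); mean ≈ 0.783

The binomial likelihood is conjugate to the Beta prior: with 35 successes and 9 failures, the posterior is Beta(1+35, 1+9) = Beta(36, 10).
Posterior mean = α/(α+β) = 36/46 = 0.783.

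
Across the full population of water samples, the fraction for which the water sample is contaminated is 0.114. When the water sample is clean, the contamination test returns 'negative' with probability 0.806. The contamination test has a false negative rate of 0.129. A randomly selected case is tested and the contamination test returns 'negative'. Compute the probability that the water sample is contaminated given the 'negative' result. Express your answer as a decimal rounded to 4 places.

Write H for 'the water sample is contaminated'. Prior odds H:¬H = 0.114/0.886 = 0.12867. For the 'negative' outcome, the likelihood ratio is 0.129/0.806 = 0.16005.
Posterior odds = 0.12867 × 0.16005 = 0.020593, so P(H|E) = 0.020593/(1+0.020593) = 0.0202.

P(H | E) ≈ 0.0202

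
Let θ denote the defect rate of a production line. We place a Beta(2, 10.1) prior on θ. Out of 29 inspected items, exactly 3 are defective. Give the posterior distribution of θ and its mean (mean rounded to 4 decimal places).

Posterior: Beta(5, 36.1); mean ≈ 0.1217

Observing 3 successes and 26 failures updates Beta(2, 10.1) by adding the success and failure counts to the two shape parameters: α = 2+3 = 5, β = 10.1+26 = 36.1.
E[θ | data] = 5/(5+36.1) = 0.1217.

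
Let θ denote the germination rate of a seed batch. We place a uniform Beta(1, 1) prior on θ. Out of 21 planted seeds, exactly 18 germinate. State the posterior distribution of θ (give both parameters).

Posterior: Beta(19, 4)

The binomial likelihood is conjugate to the Beta prior: with 18 successes and 3 failures, the posterior is Beta(1+18, 1+3) = Beta(19, 4).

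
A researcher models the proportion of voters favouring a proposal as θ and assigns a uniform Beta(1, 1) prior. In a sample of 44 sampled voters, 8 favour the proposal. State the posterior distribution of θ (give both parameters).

Posterior: Beta(9, 37)

Observing 8 successes and 36 failures updates Beta(1, 1) by adding the success and failure counts to the two shape parameters: α = 1+8 = 9, β = 1+36 = 37.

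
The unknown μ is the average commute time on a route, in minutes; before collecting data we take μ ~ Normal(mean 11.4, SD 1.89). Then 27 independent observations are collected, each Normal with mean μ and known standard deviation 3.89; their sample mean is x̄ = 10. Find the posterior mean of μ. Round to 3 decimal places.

With known σ, the Normal prior is conjugate. Weight on the data is w = (n/σ²)/(n/σ² + 1/τ₀²) = 1.78429/(1.78429+0.279947) = 0.86438.
Posterior mean = w·x̄ + (1−w)·μ₀ = 0.86438·10 + 0.13562·11.4 = 10.190.

Posterior mean ≈ 10.190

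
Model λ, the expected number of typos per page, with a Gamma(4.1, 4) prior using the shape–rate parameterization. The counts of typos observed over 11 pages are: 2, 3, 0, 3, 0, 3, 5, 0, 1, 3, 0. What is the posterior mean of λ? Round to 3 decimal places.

Posterior mean ≈ 1.607

Total count ∑xᵢ = 20 over n = 11 pages.
Gamma is conjugate to the Poisson likelihood: posterior is Gamma(shape = 4.1+20 = 24.1, rate = 4+11 = 15).
E[λ | data] = 24.1/15 = 1.607.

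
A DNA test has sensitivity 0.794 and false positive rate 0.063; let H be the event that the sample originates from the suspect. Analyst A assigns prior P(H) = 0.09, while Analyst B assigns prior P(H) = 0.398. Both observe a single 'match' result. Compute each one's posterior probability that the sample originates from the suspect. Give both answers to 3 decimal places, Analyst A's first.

Analyst A: 0.555; Analyst B: 0.893

P('+'|H) = 0.794, P('+'|¬H) = 0.063.
Analyst A: numerator 0.794·0.09 = 0.071460; evidence = 0.071460+0.063·0.91 = 0.12879; posterior = 0.555.
Analyst B: numerator 0.794·0.398 = 0.31601; evidence = 0.31601+0.063·0.602 = 0.35394; posterior = 0.893.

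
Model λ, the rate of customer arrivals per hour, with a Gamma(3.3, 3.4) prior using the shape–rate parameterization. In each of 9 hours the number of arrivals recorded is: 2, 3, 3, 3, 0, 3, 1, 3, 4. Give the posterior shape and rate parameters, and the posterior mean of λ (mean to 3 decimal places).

Total count ∑xᵢ = 22 over n = 9 hours.
Gamma is conjugate to the Poisson likelihood: posterior is Gamma(shape = 3.3+22 = 25.3, rate = 3.4+9 = 12.4).
Posterior mean = shape/rate = 25.3/12.4 = 2.040.

Posterior: Gamma(shape=25.3, rate=12.4); mean ≈ 2.040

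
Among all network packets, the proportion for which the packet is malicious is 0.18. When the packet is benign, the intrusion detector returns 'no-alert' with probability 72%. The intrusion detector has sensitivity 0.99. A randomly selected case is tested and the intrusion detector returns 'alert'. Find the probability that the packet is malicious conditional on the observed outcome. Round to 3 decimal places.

P(H | E) ≈ 0.437

Write H for 'the packet is malicious'. Prior odds H:¬H = 0.18/0.82 = 0.21951. For the 'alert' outcome, the likelihood ratio is 0.99/0.28 = 3.5357.
Posterior odds = 0.21951 × 3.5357 = 0.77613, so P(H|E) = 0.77613/(1+0.77613) = 0.437.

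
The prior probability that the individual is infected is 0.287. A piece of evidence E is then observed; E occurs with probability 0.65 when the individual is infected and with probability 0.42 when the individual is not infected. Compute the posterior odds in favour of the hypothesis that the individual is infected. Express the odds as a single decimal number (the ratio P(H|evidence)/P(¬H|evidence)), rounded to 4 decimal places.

Prior odds = 0.287/(1−0.287) = 0.40252. In log-odds, ln(0.40252) = -0.91000.
Add log likelihood ratio: ln(1.5476) = 0.43672.
Posterior log-odds = -0.47328, so posterior odds = exp(-0.47328) = 0.62295.

Posterior odds ≈ 0.6230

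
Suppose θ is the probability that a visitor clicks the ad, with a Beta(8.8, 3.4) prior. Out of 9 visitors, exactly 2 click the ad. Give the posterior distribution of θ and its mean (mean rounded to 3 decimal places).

Posterior: Beta(10.8, 10.4); mean ≈ 0.509

The binomial likelihood is conjugate to the Beta prior: with 2 successes and 7 failures, the posterior is Beta(8.8+2, 3.4+7) = Beta(10.8, 10.4).
Posterior mean = α/(α+β) = 10.8/21.2 = 0.509.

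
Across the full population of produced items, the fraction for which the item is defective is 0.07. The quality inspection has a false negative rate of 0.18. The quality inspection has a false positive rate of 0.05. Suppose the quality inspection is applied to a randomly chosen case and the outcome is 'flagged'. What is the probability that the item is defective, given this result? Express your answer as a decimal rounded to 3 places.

P(H | E) ≈ 0.552

Let H be the event that the item is defective. P(H) = 0.07, so P(¬H) = 0.93. With E the 'flagged' result, P(E|H) = 0.82 and P(E|¬H) = 0.05.
P(E) = 0.82·0.07 + 0.05·0.93 = 0.057400 + 0.046500 = 0.10390.
By Bayes' theorem, P(H|E) = 0.057400 / 0.10390 = 0.552.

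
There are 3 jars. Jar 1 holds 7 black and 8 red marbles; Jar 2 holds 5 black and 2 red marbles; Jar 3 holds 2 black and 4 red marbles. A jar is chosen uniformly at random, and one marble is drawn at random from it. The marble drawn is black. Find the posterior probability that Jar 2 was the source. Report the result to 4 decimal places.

Posterior probability ≈ 0.4717

P(black|Jar 1) = 0.4667; P(black|Jar 2) = 0.7143; P(black|Jar 3) = 0.3333.
Prior × likelihood for each source: 0.333333·0.4667=0.1556, 0.333333·0.7143=0.2381, 0.333333·0.3333=0.1111. Summing gives P(black) = 0.50476.
P(Jar 2 | black) = 0.2381 / 0.50476 = 0.4717.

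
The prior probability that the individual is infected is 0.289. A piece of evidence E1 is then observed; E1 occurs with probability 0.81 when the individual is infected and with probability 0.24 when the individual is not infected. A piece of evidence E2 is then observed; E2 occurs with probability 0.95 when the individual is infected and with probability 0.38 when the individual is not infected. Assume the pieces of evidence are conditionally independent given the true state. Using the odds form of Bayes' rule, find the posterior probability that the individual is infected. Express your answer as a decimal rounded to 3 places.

Posterior probability ≈ 0.774

Prior odds = 0.289/(1−0.289) = 0.40647. In log-odds, ln(0.40647) = -0.90025.
Add log likelihood ratios: ln(3.3750) + ln(2.5000) = 2.1327.
Posterior log-odds = 1.2324, so posterior odds = exp(1.2324) = 3.4296. Converting, P(H|E) = 3.4296/4.4296 = 0.774.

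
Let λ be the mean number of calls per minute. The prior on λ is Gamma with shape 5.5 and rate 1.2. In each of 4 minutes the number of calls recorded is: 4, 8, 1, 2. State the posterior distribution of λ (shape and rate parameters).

Total count ∑xᵢ = 15 over n = 4 minutes.
Gamma is conjugate to the Poisson likelihood: posterior is Gamma(shape = 5.5+15 = 20.5, rate = 1.2+4 = 5.2).

Posterior: Gamma(shape=20.5, rate=5.2)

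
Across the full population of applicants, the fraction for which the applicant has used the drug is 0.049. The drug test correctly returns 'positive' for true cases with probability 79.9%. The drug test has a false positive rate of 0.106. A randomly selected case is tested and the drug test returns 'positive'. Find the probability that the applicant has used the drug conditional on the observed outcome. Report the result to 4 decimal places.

Let H be the event that the applicant has used the drug. P(H) = 0.049, so P(¬H) = 0.951. With E the 'positive' result, P(E|H) = 0.799 and P(E|¬H) = 0.106.
P(E) = 0.799·0.049 + 0.106·0.951 = 0.039151 + 0.10081 = 0.13996.
By Bayes' theorem, P(H|E) = 0.039151 / 0.13996 = 0.2797.

P(H | E) ≈ 0.2797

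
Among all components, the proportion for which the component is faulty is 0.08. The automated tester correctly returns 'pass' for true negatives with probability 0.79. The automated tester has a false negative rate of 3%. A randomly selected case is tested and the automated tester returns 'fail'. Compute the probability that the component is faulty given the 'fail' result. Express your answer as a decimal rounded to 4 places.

Write H for 'the component is faulty'. Prior odds H:¬H = 0.08/0.92 = 0.086957. For the 'fail' outcome, the likelihood ratio is 0.97/0.21 = 4.6190.
Posterior odds = 0.086957 × 4.6190 = 0.40166, so P(H|E) = 0.40166/(1+0.40166) = 0.2866.

P(H | E) ≈ 0.2866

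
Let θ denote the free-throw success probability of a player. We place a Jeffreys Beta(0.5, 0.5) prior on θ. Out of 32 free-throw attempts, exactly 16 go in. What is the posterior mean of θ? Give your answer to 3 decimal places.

Posterior mean ≈ 0.500

Observing 16 successes and 16 failures updates Beta(0.5, 0.5) by adding the success and failure counts to the two shape parameters: α = 0.5+16 = 16.5, β = 0.5+16 = 16.5.
E[θ | data] = 16.5/(16.5+16.5) = 0.500.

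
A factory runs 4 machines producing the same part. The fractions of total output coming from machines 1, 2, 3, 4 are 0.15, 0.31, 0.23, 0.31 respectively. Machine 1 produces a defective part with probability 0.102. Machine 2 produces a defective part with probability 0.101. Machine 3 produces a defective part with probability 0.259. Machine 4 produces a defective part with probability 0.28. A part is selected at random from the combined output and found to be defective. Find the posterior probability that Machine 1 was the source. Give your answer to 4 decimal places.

Tabulate prior·likelihood by source: [1] prior 0.15, lik 0.102, product 0.01530; [2] prior 0.31, lik 0.101, product 0.03131; [3] prior 0.23, lik 0.259, product 0.05957; [4] prior 0.31, lik 0.28, product 0.08680.
Normalizing constant = 0.19298; the posterior for Machine 1 is its product over the sum, 0.01530/0.19298 = 0.0793.

Posterior probability ≈ 0.0793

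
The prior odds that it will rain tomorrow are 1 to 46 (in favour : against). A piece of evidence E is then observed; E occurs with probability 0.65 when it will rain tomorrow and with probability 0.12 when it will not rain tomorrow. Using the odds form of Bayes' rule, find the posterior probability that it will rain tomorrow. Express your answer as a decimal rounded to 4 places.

Prior odds = 1/46 = 0.021739. In log-odds, ln(0.021739) = -3.8286.
Add log likelihood ratio: ln(5.4167) = 1.6895.
Posterior log-odds = -2.1392, so posterior odds = exp(-2.1392) = 0.11775. Converting, P(H|E) = 0.11775/1.1178 = 0.1053.

Posterior probability ≈ 0.1053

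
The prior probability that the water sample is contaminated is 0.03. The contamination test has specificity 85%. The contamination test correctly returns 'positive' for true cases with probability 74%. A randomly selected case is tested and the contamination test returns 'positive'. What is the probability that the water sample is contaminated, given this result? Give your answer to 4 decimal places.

P(H | E) ≈ 0.1324

Write H for 'the water sample is contaminated'. Prior odds H:¬H = 0.03/0.97 = 0.030928. For the 'positive' outcome, the likelihood ratio is 0.74/0.15 = 4.9333.
Posterior odds = 0.030928 × 4.9333 = 0.15258, so P(H|E) = 0.15258/(1+0.15258) = 0.1324.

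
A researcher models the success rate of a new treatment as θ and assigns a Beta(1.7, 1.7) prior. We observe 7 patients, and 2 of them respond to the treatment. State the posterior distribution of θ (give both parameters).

Posterior: Beta(3.7, 6.7)

Observing 2 successes and 5 failures updates Beta(1.7, 1.7) by adding the success and failure counts to the two shape parameters: α = 1.7+2 = 3.7, β = 1.7+5 = 6.7.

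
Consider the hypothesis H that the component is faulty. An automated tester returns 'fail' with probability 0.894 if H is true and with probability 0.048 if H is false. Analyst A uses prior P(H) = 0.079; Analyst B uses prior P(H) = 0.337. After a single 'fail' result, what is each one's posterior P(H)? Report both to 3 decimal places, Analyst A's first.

Analyst A: 0.615; Analyst B: 0.904

The likelihood ratio for a 'fail' result is 0.894/0.048 = 18.625.
Analyst A: prior odds 0.079/0.921 = 0.085776; posterior odds 1.5976; posterior probability 0.615.
Analyst B: prior odds 0.337/0.663 = 0.50830; posterior odds 9.4670; posterior probability 0.904.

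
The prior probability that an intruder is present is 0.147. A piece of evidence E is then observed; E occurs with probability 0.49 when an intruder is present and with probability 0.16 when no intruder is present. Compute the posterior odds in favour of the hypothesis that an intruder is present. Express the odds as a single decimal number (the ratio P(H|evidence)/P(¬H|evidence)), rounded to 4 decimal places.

Prior odds = 0.147/(1−0.147) = 0.17233. In log-odds, ln(0.17233) = -1.7583.
Add log likelihood ratio: ln(3.0625) = 1.1192.
Posterior log-odds = -0.63910, so posterior odds = exp(-0.63910) = 0.52777.

Posterior odds ≈ 0.5278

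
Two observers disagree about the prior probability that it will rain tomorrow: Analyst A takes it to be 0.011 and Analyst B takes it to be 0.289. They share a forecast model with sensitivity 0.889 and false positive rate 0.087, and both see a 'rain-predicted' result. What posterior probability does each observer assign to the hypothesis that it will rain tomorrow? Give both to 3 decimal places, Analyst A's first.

Analyst A: 0.102; Analyst B: 0.806

P('+'|H) = 0.889, P('+'|¬H) = 0.087.
Analyst A: numerator 0.889·0.011 = 0.0097790; evidence = 0.0097790+0.087·0.989 = 0.095822; posterior = 0.102.
Analyst B: numerator 0.889·0.289 = 0.25692; evidence = 0.25692+0.087·0.711 = 0.31878; posterior = 0.806.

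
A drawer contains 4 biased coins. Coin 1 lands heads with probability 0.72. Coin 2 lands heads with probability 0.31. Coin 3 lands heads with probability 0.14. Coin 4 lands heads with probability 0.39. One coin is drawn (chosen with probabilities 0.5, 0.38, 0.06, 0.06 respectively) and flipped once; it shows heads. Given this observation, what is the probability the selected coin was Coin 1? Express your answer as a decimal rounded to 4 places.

P(heads|C1) = 0.72; P(heads|C2) = 0.31; P(heads|C3) = 0.14; P(heads|C4) = 0.39.
Prior × likelihood for each source: 0.5·0.72=0.3600, 0.38·0.31=0.1178, 0.06·0.14=0.008400, 0.06·0.39=0.02340. Summing gives P(heads) = 0.50960.
P(Coin 1 | heads) = 0.3600 / 0.50960 = 0.7064.

Posterior probability ≈ 0.7064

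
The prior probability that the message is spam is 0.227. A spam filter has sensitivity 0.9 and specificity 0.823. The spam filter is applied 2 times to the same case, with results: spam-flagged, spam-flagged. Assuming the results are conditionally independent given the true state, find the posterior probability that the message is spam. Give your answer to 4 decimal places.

With H the event that the message is spam, the joint likelihood of the observed sequence is P(data|H) = 0.9·0.9 = 0.81000 and P(data|¬H) = 0.177·0.177 = 0.031329.
Bayes: P(H|data) = 0.227·0.81000 / (0.227·0.81000 + 0.773·0.031329) = 0.18387/0.20809 = 0.8836.

Posterior P(H) ≈ 0.8836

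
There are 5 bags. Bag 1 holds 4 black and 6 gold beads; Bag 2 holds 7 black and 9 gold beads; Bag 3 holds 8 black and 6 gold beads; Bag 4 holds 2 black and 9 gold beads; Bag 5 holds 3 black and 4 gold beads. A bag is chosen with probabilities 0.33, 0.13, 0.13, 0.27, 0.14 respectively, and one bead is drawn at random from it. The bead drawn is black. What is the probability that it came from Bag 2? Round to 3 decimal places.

P(black|Bag 1) = 0.4; P(black|Bag 2) = 0.4375; P(black|Bag 3) = 0.5714; P(black|Bag 4) = 0.1818; P(black|Bag 5) = 0.4286.
Prior × likelihood for each source: 0.33·0.4=0.1320, 0.13·0.4375=0.05688, 0.13·0.5714=0.07429, 0.27·0.1818=0.04909, 0.14·0.4286=0.06000. Summing gives P(black) = 0.37225.
P(Bag 2 | black) = 0.05688 / 0.37225 = 0.153.

Posterior probability ≈ 0.153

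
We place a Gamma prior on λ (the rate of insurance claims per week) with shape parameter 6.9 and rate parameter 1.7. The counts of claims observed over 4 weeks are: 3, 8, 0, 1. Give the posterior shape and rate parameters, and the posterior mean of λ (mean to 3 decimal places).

The Poisson likelihood adds the total count to the shape and the number of exposure periods to the rate. Here ∑xᵢ = 12 and n = 4, so shape 6.9→18.9 and rate 1.7→5.7.
E[λ | data] = 18.9/5.7 = 3.316.

Posterior: Gamma(shape=18.9, rate=5.7); mean ≈ 3.316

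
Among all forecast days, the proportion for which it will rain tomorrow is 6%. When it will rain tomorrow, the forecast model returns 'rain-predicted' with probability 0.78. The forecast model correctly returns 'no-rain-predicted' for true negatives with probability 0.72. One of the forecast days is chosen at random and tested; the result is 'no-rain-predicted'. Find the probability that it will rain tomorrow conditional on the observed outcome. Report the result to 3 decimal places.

P(H | E) ≈ 0.019

Let H be the event that it will rain tomorrow. P(H) = 0.06, so P(¬H) = 0.94. With E the 'no-rain-predicted' result, P(E|H) = 0.22 and P(E|¬H) = 0.72.
P(E) = 0.22·0.06 + 0.72·0.94 = 0.013200 + 0.67680 = 0.69000.
By Bayes' theorem, P(H|E) = 0.013200 / 0.69000 = 0.019.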